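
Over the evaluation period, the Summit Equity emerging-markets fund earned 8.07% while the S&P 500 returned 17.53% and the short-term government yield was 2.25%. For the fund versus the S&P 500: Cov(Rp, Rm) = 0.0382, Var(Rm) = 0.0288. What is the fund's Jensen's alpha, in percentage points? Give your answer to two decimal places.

-14.45

β = Cov / Var = 0.0382 / 0.0288 = 1.3264
E[R] = Rf + β(Rm − Rf) = 2.25% + 1.3264 × (17.53% − 2.25%) = 22.5174%
α = Rp − E[R] = 8.07% − 22.5174% = -14.4474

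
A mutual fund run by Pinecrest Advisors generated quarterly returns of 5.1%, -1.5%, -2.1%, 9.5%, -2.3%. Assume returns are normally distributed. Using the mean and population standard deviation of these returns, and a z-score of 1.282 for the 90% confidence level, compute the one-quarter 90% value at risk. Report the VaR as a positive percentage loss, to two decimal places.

r̄ = (5.1 − 1.5 − 2.1 + 9.5 − 2.3) / 5 = 1.7400%
Σ(r − r̄)² = (5.1 − 1.7400)² + (-1.5 − 1.7400)² + … = 113.0720
population σ = √(113.0720 / 5) = √22.6144 = 4.7555%
VaR = −(r̄ − z·σ) = −(1.7400 − 1.282 × 4.7555) = −(-4.3566) = 4.3566%

4.36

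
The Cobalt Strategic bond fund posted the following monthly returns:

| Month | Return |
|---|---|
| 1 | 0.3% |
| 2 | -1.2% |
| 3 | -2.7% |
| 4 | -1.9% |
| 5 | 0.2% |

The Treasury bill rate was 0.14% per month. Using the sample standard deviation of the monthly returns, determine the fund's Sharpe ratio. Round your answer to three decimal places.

Mean return μ = -5.30 / 5 = -1.0600%
Σ(r − μ)² = 6.8520; sample σ = √(6.8520/4) = 1.3088%
Sharpe = (μ − rf) / σ = (-1.0600 − 0.14) / 1.3088 = -1.2000 / 1.3088 = -0.9169

-0.917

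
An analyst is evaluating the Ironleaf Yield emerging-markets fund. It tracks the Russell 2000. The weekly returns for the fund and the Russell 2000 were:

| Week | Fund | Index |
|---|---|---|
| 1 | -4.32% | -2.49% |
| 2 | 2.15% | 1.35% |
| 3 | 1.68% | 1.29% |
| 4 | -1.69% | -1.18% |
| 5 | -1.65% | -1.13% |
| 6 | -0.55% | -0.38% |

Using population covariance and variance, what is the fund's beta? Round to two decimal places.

1.58

r̄p = -0.7300%,  r̄m = -0.4233%
Cov = Σ(rp − r̄p)(rm − r̄m) / 6 = 3.0067
Var(rm) = Σ(rm − r̄m)² / 6 = 1.9042
β = Cov / Var = 3.0067 / 1.9042 = 1.5790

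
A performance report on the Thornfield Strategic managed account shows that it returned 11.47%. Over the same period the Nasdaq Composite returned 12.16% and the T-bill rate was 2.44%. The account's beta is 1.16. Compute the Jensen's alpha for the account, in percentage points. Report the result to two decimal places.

CAPM expected return = Rf + β(Rm − Rf) = 2.44% + 1.16 × (12.16% − 2.44%) = 2.44 + 1.16 × 9.72 = 13.7152%
Jensen's α = Rp − E[R] = 11.47% − 13.7152% = -2.2452

-2.25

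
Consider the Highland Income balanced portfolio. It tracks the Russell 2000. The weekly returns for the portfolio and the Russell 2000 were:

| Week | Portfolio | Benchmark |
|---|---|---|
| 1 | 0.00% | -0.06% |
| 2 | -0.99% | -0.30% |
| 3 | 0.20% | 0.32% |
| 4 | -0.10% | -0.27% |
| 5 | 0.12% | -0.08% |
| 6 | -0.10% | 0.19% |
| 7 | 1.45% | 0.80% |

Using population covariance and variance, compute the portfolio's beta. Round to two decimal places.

r̄p = 0.0829%,  r̄m = 0.0857%
Cov = Σ(rp − r̄p)(rm − r̄m) / 7 = 0.2100
Var(rm) = Σ(rm − r̄m)² / 7 = 0.1286
β = Cov / Var = 0.2100 / 0.1286 = 1.6330

1.63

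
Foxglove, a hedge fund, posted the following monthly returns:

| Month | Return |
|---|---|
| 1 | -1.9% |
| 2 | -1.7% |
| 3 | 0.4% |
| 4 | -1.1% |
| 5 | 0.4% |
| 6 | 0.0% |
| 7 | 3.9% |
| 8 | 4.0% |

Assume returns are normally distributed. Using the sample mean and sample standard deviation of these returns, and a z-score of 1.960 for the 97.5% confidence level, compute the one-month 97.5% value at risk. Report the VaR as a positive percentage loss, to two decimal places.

4.02

Mean return μ = 4.00 / 8 = 0.5000%
Σ(r − μ)² = 37.2400; sample σ = √(37.2400/7) = 2.3065%
VaR = −(μ − z·σ) = −(0.5000 − 1.960 × 2.3065) = −(-4.0207) = 4.0207%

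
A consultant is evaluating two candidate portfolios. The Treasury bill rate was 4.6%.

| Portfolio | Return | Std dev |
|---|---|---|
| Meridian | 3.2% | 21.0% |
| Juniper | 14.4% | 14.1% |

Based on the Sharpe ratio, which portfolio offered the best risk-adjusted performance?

Meridian: Sharpe ratio = (3.2% − 4.6%) / 21.0% = -0.067
Juniper: Sharpe ratio = (14.4% − 4.6%) / 14.1% = 0.695
Highest: Juniper (0.695).

Juniper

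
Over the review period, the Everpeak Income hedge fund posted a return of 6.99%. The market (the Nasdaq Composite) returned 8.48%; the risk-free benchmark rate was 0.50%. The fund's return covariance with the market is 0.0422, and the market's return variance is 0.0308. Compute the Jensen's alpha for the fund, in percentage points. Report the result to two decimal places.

β = Cov / Var = 0.0422 / 0.0308 = 1.3701
E[R] = Rf + β(Rm − Rf) = 0.50% + 1.3701 × (8.48% − 0.50%) = 11.4334%
α = Rp − E[R] = 6.99% − 11.4334% = -4.4434

-4.44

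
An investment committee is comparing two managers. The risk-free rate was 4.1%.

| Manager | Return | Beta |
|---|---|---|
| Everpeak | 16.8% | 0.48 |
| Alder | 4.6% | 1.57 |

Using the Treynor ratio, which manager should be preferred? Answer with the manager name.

Everpeak: Treynor = (16.8% − 4.1%) / 0.48 = 26.458
Alder: Treynor = (4.6% − 4.1%) / 1.57 = 0.318
Highest: Everpeak (26.458).

Everpeak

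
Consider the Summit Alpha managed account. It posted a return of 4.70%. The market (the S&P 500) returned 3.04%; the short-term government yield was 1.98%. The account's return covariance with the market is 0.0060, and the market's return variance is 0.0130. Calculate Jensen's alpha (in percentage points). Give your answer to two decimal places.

β = Cov / Var = 0.0060 / 0.0130 = 0.4615
E[R] = Rf + β(Rm − Rf) = 1.98% + 0.4615 × (3.04% − 1.98%) = 2.4692%
α = Rp − E[R] = 4.70% − 2.4692% = 2.2308

2.23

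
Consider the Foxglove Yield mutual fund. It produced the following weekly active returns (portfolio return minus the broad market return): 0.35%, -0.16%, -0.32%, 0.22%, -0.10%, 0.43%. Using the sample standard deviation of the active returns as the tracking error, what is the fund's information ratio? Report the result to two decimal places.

0.23

Mean return r̄ = 0.420 / 6 = 0.0700%
Σ(r − r̄)² = 0.4644; sample σ = √(0.4644/5) = 0.3048%
IR = r̄ / tracking error = 0.0700 / 0.3048 = 0.2297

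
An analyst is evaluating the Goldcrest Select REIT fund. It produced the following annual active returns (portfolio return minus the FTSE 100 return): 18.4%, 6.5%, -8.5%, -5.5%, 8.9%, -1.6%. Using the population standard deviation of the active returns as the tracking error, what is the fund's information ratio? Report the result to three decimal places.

0.329

r̄ = (18.4 + 6.5 − 8.5 − 5.5 + 8.9 − 1.6) / 6 = 3.0333%
Population std dev = √[509.8733 / 6] = 9.2184%
IR = r̄ / tracking error = 3.0333 / 9.2184 = 0.3290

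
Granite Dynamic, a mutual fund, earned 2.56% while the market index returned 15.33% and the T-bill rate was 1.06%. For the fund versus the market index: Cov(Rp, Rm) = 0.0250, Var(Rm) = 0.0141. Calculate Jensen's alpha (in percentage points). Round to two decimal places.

-23.80

β = Cov / Var = 0.0250 / 0.0141 = 1.7730
E[R] = Rf + β(Rm − Rf) = 1.06% + 1.7730 × (15.33% − 1.06%) = 26.3607%
α = Rp − E[R] = 2.56% − 26.3607% = -23.8007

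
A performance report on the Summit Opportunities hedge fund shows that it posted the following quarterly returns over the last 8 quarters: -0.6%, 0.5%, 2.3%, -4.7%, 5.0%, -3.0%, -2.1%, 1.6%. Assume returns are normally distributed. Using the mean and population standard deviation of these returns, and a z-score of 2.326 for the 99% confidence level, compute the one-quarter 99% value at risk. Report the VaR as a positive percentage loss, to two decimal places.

Mean return r̄ = -1.00 / 8 = -0.1250%
Σ(r − r̄)² = 68.8350; population σ = √(68.8350/8) = 2.9333%
VaR = −(r̄ − z·σ) = −(-0.1250 − 2.326 × 2.9333) = −(-6.9479) = 6.9479%

6.95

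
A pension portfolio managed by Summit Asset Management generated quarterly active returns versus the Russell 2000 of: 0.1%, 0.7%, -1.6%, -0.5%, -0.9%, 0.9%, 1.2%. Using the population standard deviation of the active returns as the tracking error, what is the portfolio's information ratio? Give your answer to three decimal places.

μ = (0.1 + 0.7 − 1.6 − 0.5 − 0.9 + 0.9 + 1.2) / 7 = -0.10 / 7 = -0.0143%
Σ(r − μ)² = (0.1 − (-0.0143))² + (0.7 − (-0.0143))² + (-1.6 − (-0.0143))² + … = 6.3686
population σ = √(6.3686 / 7) = √0.9098 = 0.9538%
IR = μ / tracking error = -0.0143 / 0.9538 = -0.0150

-0.015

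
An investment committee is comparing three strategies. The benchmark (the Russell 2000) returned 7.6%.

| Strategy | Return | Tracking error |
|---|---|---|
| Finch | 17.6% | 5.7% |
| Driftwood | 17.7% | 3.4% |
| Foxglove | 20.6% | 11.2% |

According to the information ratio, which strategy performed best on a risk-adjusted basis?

Driftwood

Finch: IR = (17.6% − 7.6%) / 5.7% = 1.754
Driftwood: IR = (17.7% − 7.6%) / 3.4% = 2.971
Foxglove: IR = (20.6% − 7.6%) / 11.2% = 1.161
Highest: Driftwood (2.971).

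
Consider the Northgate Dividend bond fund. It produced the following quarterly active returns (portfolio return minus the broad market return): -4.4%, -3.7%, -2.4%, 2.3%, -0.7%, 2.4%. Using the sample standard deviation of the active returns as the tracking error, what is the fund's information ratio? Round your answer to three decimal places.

-0.368

Mean return μ = -6.50 / 6 = -1.0833%
Σ(r − μ)² = (-4.4 − (-1.0833))² + (-3.7 − (-1.0833))² + (-2.4 − (-1.0833))² + … = 43.3083
σ = √[43.3083 / 5] = 2.9431%
IR = μ / tracking error = -1.0833 / 2.9431 = -0.3681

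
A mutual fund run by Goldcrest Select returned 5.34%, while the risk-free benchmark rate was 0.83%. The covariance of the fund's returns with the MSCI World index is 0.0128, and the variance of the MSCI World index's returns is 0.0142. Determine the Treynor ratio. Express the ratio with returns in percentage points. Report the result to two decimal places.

β = Cov / Var = 0.0128 / 0.0142 = 0.9014
Treynor = (Rp − Rf) / β = (5.34% − 0.83%) / 0.9014 = 4.51 / 0.9014 = 5.0033

5.00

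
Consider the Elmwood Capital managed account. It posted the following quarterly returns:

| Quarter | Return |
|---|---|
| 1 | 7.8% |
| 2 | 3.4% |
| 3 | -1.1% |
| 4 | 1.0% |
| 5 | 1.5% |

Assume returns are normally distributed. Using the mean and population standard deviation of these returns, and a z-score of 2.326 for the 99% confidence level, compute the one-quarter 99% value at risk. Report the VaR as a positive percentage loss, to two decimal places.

μ = (7.8 + 3.4 − 1.1 + 1 + 1.5) / 5 = 2.5200%
Σ(r − μ)² = (7.8 − 2.5200)² + (3.4 − 2.5200)² + … = 45.1080
population σ = √(45.1080 / 5) = √9.0216 = 3.0036%
VaR = −(μ − z·σ) = −(2.5200 − 2.326 × 3.0036) = −(-4.4664) = 4.4664%

4.47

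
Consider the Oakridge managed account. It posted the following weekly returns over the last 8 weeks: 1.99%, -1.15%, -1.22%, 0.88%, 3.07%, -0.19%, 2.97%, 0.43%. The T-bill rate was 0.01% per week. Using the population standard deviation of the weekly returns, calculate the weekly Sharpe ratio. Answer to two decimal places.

r̄ = (1.99 − 1.15 − 1.22 + 0.88 + 3.07 − 0.19 + 2.97 + 0.43) / 8 = 6.780 / 8 = 0.8475%
Population std dev = √[20.2662 / 8] = 1.5916%
Sharpe = (r̄ − rf) / σ = (0.8475 − 0.01) / 1.5916 = 0.8375 / 1.5916 = 0.5262

0.53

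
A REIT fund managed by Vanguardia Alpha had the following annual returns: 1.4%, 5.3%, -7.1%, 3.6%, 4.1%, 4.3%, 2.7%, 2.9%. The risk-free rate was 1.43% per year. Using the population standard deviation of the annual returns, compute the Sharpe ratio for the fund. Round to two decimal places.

0.20

r̄ = (1.4 + 5.3 − 7.1 + 3.6 + 4.1 + 4.3 + 2.7 + 2.9) / 8 = 2.1500%
Population std dev = √[107.4400 / 8] = 3.6647%
Sharpe = (r̄ − rf) / σ = (2.1500 − 1.43) / 3.6647 = 0.7200 / 3.6647 = 0.1965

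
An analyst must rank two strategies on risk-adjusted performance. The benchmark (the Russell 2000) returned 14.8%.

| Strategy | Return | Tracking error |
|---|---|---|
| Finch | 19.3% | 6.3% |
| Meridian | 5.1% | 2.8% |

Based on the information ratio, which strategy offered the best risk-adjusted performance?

Finch: IR = (19.3% − 14.8%) / 6.3% = 0.714
Meridian: IR = (5.1% − 14.8%) / 2.8% = -3.464
Highest: Finch (0.714).

Finch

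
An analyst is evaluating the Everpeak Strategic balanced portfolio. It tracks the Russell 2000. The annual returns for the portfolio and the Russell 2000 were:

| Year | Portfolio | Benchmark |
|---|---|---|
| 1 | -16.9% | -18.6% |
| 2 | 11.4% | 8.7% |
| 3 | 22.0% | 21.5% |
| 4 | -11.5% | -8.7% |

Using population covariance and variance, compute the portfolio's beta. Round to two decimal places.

1.03

r̄p = 1.2500%,  r̄m = 0.7250%
Cov = Σ(rp − r̄p)(rm − r̄m) / 4 = 245.7363
Var(rm) = Σ(rm − r̄m)² / 4 = 239.3719
β = Cov / Var = 245.7363 / 239.3719 = 1.0266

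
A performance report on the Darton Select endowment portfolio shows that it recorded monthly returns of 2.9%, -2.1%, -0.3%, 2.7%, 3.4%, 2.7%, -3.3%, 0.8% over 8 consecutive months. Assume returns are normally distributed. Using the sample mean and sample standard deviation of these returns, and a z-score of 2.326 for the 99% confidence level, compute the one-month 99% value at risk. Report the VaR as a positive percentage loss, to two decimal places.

5.03

r̄ = (2.9 − 2.1 − 0.3 + 2.7 + 3.4 + 2.7 − 3.3 + 0.8) / 8 = 6.80 / 8 = 0.8500%
Σ(r − r̄)² = (2.9 − 0.8500)² + (-2.1 − 0.8500)² + … = 44.8000
sample σ = √(44.8000 / 7) = √6.4000 = 2.5298%
VaR = −(r̄ − z·σ) = −(0.8500 − 2.326 × 2.5298) = −(-5.0343) = 5.0343%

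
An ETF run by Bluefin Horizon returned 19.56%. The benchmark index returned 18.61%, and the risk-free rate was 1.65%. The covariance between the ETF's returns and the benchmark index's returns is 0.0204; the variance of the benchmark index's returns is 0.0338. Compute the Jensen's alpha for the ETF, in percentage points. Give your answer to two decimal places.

7.67

β = Cov / Var = 0.0204 / 0.0338 = 0.6036
E[R] = Rf + β(Rm − Rf) = 1.65% + 0.6036 × (18.61% − 1.65%) = 11.8871%
α = Rp − E[R] = 19.56% − 11.8871% = 7.6729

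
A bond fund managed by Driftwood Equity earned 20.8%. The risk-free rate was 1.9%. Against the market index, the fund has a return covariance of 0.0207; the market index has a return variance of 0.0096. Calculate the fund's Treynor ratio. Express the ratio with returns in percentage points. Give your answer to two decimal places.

β = Cov / Var = 0.0207 / 0.0096 = 2.1563
Treynor = (Rp − Rf) / β = (20.8% − 1.9%) / 2.1563 = 18.90 / 2.1563 = 8.7650

8.77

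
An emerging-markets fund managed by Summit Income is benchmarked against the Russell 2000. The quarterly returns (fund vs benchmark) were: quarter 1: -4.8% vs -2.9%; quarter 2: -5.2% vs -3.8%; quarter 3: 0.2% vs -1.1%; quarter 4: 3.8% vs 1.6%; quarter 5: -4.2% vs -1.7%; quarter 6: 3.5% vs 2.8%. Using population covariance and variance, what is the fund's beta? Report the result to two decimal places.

r̄p = -1.1167%,  r̄m = -0.8500%
Cov = Σ(rp − r̄p)(rm − r̄m) / 6 = 8.4642
Var(rm) = Σ(rm − r̄m)² / 6 = 5.5025
β = Cov / Var = 8.4642 / 5.5025 = 1.5382

1.54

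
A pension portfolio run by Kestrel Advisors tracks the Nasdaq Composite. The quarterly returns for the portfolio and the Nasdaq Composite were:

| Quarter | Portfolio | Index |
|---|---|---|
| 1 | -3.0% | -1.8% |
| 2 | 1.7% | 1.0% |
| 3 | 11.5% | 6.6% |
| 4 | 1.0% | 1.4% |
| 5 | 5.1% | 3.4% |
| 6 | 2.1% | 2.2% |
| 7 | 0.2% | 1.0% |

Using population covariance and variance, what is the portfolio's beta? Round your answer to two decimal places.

1.75

r̄p = 2.6571%,  r̄m = 1.9714%
Cov = Σ(rp − r̄p)(rm − r̄m) / 7 = 9.9845
Var(rm) = Σ(rm − r̄m)² / 7 = 5.7078
β = Cov / Var = 9.9845 / 5.7078 = 1.7493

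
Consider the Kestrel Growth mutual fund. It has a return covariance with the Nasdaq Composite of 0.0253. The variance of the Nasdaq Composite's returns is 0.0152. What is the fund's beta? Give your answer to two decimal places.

1.66

β = Cov(Rp, Rm) / Var(Rm) = 0.0253 / 0.0152 = 1.6645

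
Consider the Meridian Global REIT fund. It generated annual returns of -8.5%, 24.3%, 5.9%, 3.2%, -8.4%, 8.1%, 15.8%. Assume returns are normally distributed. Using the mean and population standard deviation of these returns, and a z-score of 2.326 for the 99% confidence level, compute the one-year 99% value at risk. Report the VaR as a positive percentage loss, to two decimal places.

20.02

Mean return r̄ = 40.40 / 7 = 5.7714%
Σ(r − r̄)² = (-8.5 − 5.7714)² + (24.3 − 5.7714)² + (5.9 − 5.7714)² + … = 860.4343
population σ = √(860.4343 / 7) = √122.9192 = 11.0869%
VaR = −(r̄ − z·σ) = −(5.7714 − 2.326 × 11.0869) = −(-20.0167) = 20.0167%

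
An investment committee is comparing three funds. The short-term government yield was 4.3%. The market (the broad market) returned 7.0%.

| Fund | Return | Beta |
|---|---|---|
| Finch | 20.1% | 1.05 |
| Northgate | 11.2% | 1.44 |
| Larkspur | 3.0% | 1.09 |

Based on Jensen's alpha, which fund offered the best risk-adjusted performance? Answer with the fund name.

Finch: α = 20.1% − [4.3% + 1.05 × (7.0% − 4.3%)] = 12.965
Northgate: α = 11.2% − [4.3% + 1.44 × (7.0% − 4.3%)] = 3.012
Larkspur: α = 3.0% − [4.3% + 1.09 × (7.0% − 4.3%)] = -4.243
Highest: Finch (12.965).

Finch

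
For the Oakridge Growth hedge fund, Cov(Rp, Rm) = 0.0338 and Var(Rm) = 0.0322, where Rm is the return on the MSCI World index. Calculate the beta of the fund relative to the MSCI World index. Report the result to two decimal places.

1.05

β = Cov(Rp, Rm) / Var(Rm) = 0.0338 / 0.0322 = 1.0497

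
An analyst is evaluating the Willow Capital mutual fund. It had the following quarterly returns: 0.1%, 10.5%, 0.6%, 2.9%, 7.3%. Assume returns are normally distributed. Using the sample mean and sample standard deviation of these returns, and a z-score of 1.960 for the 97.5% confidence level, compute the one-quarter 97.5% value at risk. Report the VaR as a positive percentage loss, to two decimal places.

Mean return r̄ = 21.40 / 5 = 4.2800%
Sample std dev = √[80.7280 / 4] = 4.4924%
VaR = −(r̄ − z·σ) = −(4.2800 − 1.960 × 4.4924) = −(-4.5251) = 4.5251%

4.53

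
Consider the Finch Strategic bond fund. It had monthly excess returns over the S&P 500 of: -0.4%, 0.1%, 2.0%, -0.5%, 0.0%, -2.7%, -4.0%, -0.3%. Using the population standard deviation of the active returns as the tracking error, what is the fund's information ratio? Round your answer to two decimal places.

-0.42

r̄ = (-0.4 + 0.1 + 2 − 0.5 + 0 − 2.7 − 4 − 0.3) / 8 = -5.80 / 8 = -0.7250%
Population std dev = √[23.5950 / 8] = 1.7174%
IR = r̄ / tracking error = -0.7250 / 1.7174 = -0.4221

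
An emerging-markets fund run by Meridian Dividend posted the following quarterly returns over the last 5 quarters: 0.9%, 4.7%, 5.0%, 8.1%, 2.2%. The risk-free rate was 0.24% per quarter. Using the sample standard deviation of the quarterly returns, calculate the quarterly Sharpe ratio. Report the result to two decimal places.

μ = (0.9 + 4.7 + 5 + 8.1 + 2.2) / 5 = 4.1800%
Σ(r − μ)² = (0.9 − 4.1800)² + (4.7 − 4.1800)² + … = 30.9880
sample σ = √(30.9880 / 4) = √7.7470 = 2.7833%
Sharpe = (μ − rf) / σ = (4.1800 − 0.24) / 2.7833 = 3.9400 / 2.7833 = 1.4156

1.42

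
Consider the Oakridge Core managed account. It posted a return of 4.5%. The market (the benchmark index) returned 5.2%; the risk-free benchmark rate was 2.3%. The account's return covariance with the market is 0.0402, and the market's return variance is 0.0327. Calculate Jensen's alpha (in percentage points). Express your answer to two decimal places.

β = Cov / Var = 0.0402 / 0.0327 = 1.2294
E[R] = Rf + β(Rm − Rf) = 2.3% + 1.2294 × (5.2% − 2.3%) = 5.8653%
α = Rp − E[R] = 4.5% − 5.8653% = -1.3653

-1.37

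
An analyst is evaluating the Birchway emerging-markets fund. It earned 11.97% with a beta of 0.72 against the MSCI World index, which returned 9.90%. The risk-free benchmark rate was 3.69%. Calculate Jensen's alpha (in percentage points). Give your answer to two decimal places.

CAPM expected return = Rf + β(Rm − Rf) = 3.69% + 0.72 × (9.90% − 3.69%) = 3.69 + 0.72 × 6.21 = 8.1612%
Jensen's α = Rp − E[R] = 11.97% − 8.1612% = 3.8088

3.81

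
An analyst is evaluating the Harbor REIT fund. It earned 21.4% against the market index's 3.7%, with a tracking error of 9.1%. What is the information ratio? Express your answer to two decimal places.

IR = (Rp − Rb) / TE = (21.4% − 3.7%) / 9.1% = 17.70% / 9.1% = 1.9451

1.95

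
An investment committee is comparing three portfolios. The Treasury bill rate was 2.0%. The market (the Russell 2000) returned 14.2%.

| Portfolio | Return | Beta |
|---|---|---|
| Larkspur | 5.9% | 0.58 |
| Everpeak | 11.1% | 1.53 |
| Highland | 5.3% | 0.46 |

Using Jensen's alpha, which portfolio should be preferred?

Highland

Larkspur: α = 5.9% − [2.0% + 0.58 × (14.2% − 2.0%)] = -3.176
Everpeak: α = 11.1% − [2.0% + 1.53 × (14.2% − 2.0%)] = -9.566
Highland: α = 5.3% − [2.0% + 0.46 × (14.2% − 2.0%)] = -2.312
Highest: Highland (-2.312).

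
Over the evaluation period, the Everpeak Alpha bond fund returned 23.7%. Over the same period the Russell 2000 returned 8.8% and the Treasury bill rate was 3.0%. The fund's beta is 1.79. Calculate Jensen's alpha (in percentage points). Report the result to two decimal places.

10.32

CAPM expected return = Rf + β(Rm − Rf) = 3.0% + 1.79 × (8.8% − 3.0%) = 3 + 1.79 × 5.80 = 13.3820%
Jensen's α = Rp − E[R] = 23.7% − 13.3820% = 10.3180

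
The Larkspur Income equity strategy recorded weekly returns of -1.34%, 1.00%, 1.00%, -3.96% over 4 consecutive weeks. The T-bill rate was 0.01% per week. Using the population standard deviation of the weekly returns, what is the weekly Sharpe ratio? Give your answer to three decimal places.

Mean return r̄ = -3.300 / 4 = -0.8250%
Σ(r − r̄)² = (-1.34 − (-0.8250))² + (1 − (-0.8250))² + … = 16.7547
population σ = √(16.7547 / 4) = √4.1887 = 2.0466%
Sharpe = (r̄ − rf) / σ = (-0.8250 − 0.01) / 2.0466 = -0.8350 / 2.0466 = -0.4080

-0.408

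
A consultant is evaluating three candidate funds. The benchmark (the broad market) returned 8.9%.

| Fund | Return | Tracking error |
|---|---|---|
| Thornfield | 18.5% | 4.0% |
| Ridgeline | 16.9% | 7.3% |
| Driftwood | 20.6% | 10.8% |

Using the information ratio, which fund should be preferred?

Thornfield: IR = (18.5% − 8.9%) / 4.0% = 2.400
Ridgeline: IR = (16.9% − 8.9%) / 7.3% = 1.096
Driftwood: IR = (20.6% − 8.9%) / 10.8% = 1.083
Highest: Thornfield (2.400).

Thornfield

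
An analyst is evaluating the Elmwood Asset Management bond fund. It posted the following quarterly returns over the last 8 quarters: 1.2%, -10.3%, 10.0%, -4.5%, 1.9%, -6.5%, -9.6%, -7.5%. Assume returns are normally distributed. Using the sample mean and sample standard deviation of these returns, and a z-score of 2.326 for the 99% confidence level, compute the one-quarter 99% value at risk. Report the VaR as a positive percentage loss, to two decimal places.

19.42

r̄ = (1.2 − 10.3 + 10 − 4.5 + 1.9 − 6.5 − 9.6 − 7.5) / 8 = -3.1625%
Sample σ = √[Σ(r − r̄)² / 7] = √[342.0388 / 7] = √48.8627 = 6.9902%
VaR = −(r̄ − z·σ) = −(-3.1625 − 2.326 × 6.9902) = −(-19.4217) = 19.4217%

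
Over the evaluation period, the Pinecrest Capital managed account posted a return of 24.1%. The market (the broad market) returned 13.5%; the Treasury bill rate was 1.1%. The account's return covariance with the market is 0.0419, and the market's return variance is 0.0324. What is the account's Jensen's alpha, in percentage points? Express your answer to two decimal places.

6.96

β = Cov / Var = 0.0419 / 0.0324 = 1.2932
E[R] = Rf + β(Rm − Rf) = 1.1% + 1.2932 × (13.5% − 1.1%) = 17.1357%
α = Rp − E[R] = 24.1% − 17.1357% = 6.9643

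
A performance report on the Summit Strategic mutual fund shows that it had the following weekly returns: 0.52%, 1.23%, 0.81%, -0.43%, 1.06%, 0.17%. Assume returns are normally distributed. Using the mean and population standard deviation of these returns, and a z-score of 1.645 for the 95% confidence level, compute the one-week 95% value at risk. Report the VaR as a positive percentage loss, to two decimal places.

μ = (0.52 + 1.23 + 0.81 − 0.43 + 1.06 + 0.17) / 6 = 0.5600%
Σ(r − μ)² = 1.8952; population σ = √(1.8952/6) = 0.5620%
VaR = −(μ − z·σ) = −(0.5600 − 1.645 × 0.5620) = −(-0.3645) = 0.3645%

0.36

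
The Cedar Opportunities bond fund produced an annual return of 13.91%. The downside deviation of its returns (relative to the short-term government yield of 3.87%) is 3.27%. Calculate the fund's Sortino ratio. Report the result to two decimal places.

Sortino = (Rp − Rf) / σd = (13.91% − 3.87%) / 3.27% = 10.04% / 3.27% = 3.0703

3.07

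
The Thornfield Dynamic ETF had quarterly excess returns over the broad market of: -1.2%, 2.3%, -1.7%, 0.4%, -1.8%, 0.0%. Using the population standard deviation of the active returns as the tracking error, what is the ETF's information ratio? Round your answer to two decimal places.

-0.23

r̄ = (-1.2 + 2.3 − 1.7 + 0.4 − 1.8 + 0) / 6 = -2.00 / 6 = -0.3333%
Σ(r − r̄)² = (-1.2 − (-0.3333))² + (2.3 − (-0.3333))² + (-1.7 − (-0.3333))² + … = 12.3533
σ = √[12.3533 / 6] = 1.4349%
IR = r̄ / tracking error = -0.3333 / 1.4349 = -0.2323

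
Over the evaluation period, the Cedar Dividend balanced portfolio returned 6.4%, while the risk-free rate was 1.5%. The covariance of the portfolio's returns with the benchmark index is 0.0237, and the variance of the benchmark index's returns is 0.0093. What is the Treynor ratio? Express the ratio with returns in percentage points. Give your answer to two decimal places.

1.92

β = Cov / Var = 0.0237 / 0.0093 = 2.5484
Treynor = (Rp − Rf) / β = (6.4% − 1.5%) / 2.5484 = 4.90 / 2.5484 = 1.9228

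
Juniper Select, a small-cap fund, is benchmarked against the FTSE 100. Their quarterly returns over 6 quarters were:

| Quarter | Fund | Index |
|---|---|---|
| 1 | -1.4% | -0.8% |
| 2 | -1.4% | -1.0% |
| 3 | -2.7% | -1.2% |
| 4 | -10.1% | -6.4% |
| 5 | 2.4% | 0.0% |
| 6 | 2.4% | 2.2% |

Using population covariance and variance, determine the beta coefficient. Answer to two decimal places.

r̄p = -1.8000%,  r̄m = -1.2000%
Cov = Σ(rp − r̄p)(rm − r̄m) / 6 = 10.4533
Var(rm) = Σ(rm − r̄m)² / 6 = 6.7067
β = Cov / Var = 10.4533 / 6.7067 = 1.5586

1.56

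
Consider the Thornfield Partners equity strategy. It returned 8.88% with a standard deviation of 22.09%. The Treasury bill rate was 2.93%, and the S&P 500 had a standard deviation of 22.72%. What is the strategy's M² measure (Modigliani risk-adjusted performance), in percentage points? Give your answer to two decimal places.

9.05

Sharpe = (Rp − Rf) / σp = (8.88% − 2.93%) / 22.09% = 0.2694
M² = Rf + Sharpe × σm = 2.93% + 0.2694 × 22.72% = 9.0508%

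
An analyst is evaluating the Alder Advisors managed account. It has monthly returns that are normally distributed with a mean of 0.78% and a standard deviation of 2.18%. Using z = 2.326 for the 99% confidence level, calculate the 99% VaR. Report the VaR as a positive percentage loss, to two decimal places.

VaR (as % loss) = −(μ − z·σ) = −(0.78% − 2.326 × 2.18%) = −(-4.29068%) = 4.29068%

4.29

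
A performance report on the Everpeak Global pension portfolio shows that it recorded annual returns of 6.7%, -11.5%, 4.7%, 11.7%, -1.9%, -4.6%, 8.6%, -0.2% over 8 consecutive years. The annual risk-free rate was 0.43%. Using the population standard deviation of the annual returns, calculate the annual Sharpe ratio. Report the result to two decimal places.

0.18

r̄ = (6.7 − 11.5 + 4.7 + 11.7 − 1.9 − 4.6 + 8.6 − 0.2) / 8 = 1.6875%
Σ(r − r̄)² = (6.7 − 1.6875)² + (-11.5 − 1.6875)² + … = 412.1088
σ = √[412.1088 / 8] = 7.1773%
Sharpe = (r̄ − rf) / σ = (1.6875 − 0.43) / 7.1773 = 1.2575 / 7.1773 = 0.1752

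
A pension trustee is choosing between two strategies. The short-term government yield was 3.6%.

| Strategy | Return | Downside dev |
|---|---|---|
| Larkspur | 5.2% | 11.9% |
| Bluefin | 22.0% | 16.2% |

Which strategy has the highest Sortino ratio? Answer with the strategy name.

Bluefin

Larkspur: Sortino ratio = (5.2% − 3.6%) / 11.9% = 0.134
Bluefin: Sortino ratio = (22.0% − 3.6%) / 16.2% = 1.136
Highest: Bluefin (1.136).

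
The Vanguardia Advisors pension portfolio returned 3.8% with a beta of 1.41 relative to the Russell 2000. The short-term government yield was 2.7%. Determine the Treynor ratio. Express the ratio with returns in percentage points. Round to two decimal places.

0.78

Treynor = (Rp − Rf) / β = (3.8% − 2.7%) / 1.41 = 1.10 / 1.41 = 0.7801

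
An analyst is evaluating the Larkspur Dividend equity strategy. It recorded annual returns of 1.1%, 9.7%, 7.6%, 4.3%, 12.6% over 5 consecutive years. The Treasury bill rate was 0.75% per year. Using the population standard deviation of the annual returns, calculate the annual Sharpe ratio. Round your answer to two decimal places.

μ = (1.1 + 9.7 + 7.6 + 4.3 + 12.6) / 5 = 35.30 / 5 = 7.0600%
Population std dev = √[81.0920 / 5] = 4.0272%
Sharpe = (μ − rf) / σ = (7.0600 − 0.75) / 4.0272 = 6.3100 / 4.0272 = 1.5668

1.57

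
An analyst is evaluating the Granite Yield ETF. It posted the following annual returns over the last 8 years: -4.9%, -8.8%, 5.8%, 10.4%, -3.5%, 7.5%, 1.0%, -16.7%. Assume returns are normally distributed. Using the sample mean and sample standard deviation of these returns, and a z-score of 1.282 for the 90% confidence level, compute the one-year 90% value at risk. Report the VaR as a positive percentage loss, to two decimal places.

r̄ = (-4.9 − 8.8 + 5.8 + 10.4 − 3.5 + 7.5 + 1 − 16.7) / 8 = -9.20 / 8 = -1.1500%
Σ(r − r̄)² = (-4.9 − (-1.1500))² + (-8.8 − (-1.1500))² + (5.8 − (-1.1500))² + … = 581.0600
sample σ = √(581.0600 / 7) = √83.0086 = 9.1109%
VaR = −(r̄ − z·σ) = −(-1.1500 − 1.282 × 9.1109) = −(-12.8302) = 12.8302%

12.83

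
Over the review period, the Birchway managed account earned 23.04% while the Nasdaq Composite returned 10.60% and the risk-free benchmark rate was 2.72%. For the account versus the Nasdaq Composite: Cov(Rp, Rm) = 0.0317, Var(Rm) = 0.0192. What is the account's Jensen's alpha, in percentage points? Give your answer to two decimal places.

7.31

β = Cov / Var = 0.0317 / 0.0192 = 1.6510
E[R] = Rf + β(Rm − Rf) = 2.72% + 1.6510 × (10.60% − 2.72%) = 15.7299%
α = Rp − E[R] = 23.04% − 15.7299% = 7.3101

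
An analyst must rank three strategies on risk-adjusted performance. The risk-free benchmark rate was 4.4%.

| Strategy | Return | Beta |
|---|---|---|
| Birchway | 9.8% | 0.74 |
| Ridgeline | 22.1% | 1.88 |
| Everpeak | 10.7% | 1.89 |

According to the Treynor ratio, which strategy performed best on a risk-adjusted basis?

Birchway: Treynor = (9.8% − 4.4%) / 0.74 = 7.297
Ridgeline: Treynor = (22.1% − 4.4%) / 1.88 = 9.415
Everpeak: Treynor = (10.7% − 4.4%) / 1.89 = 3.333
Highest: Ridgeline (9.415).

Ridgeline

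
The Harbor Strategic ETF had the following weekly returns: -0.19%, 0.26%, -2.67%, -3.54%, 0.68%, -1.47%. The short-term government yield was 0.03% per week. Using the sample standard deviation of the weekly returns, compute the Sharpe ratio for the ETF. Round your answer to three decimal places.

Mean return r̄ = -6.930 / 6 = -1.1550%
Sample σ = √[Σ(r − r̄)² / 5] = √[14.3834 / 5] = √2.8767 = 1.6961%
Sharpe = (r̄ − rf) / σ = (-1.1550 − 0.03) / 1.6961 = -1.1850 / 1.6961 = -0.6987

-0.699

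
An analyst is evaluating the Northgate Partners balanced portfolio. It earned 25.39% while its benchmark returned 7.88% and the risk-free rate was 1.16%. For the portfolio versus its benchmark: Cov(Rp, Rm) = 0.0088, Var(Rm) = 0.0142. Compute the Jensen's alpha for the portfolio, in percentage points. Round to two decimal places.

β = Cov / Var = 0.0088 / 0.0142 = 0.6197
E[R] = Rf + β(Rm − Rf) = 1.16% + 0.6197 × (7.88% − 1.16%) = 5.3244%
α = Rp − E[R] = 25.39% − 5.3244% = 20.0656

20.07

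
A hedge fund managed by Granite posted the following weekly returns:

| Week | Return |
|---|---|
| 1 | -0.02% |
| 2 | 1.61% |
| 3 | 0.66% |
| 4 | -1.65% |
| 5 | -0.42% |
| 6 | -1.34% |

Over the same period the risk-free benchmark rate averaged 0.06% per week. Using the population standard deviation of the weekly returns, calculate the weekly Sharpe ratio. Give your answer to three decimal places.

r̄ = (-0.02 + 1.61 + 0.66 − 1.65 − 0.42 − 1.34) / 6 = -1.160 / 6 = -0.1933%
Population σ = √[Σ(r − r̄)² / 6] = √[7.4983 / 6] = √1.2497 = 1.1179%
Sharpe = (r̄ − rf) / σ = (-0.1933 − 0.06) / 1.1179 = -0.2533 / 1.1179 = -0.2266

-0.227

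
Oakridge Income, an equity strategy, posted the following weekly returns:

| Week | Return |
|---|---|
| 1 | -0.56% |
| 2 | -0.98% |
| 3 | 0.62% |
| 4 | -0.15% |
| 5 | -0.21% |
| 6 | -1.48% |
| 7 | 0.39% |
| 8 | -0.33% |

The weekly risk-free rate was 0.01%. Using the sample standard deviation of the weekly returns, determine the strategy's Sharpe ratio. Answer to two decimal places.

μ = (-0.56 − 0.98 + 0.62 − 0.15 − 0.21 − 1.48 + 0.39 − 0.33) / 8 = -2.700 / 8 = -0.3375%
Σ(r − μ)² = (-0.56 − (-0.3375))² + (-0.98 − (-0.3375))² + (0.62 − (-0.3375))² + … = 3.2652
σ = √[3.2652 / 7] = 0.6830%
Sharpe = (μ − rf) / σ = (-0.3375 − 0.01) / 0.6830 = -0.3475 / 0.6830 = -0.5088

-0.51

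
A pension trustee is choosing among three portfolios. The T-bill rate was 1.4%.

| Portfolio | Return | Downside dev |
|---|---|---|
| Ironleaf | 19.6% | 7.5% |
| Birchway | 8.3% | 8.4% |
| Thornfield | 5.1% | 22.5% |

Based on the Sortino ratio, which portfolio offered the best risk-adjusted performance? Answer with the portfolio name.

Ironleaf: Sortino ratio = (19.6% − 1.4%) / 7.5% = 2.427
Birchway: Sortino ratio = (8.3% − 1.4%) / 8.4% = 0.821
Thornfield: Sortino ratio = (5.1% − 1.4%) / 22.5% = 0.164
Highest: Ironleaf (2.427).

Ironleaf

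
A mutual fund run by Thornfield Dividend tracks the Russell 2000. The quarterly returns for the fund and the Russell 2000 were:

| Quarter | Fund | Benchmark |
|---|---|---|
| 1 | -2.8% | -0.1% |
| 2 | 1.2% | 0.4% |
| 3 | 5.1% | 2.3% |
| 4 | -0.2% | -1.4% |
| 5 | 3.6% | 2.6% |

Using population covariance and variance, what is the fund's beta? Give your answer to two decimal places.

1.50

r̄p = 1.3800%,  r̄m = 0.7600%
Cov = Σ(rp − r̄p)(rm − r̄m) / 5 = 3.3772
Var(rm) = Σ(rm − r̄m)² / 5 = 2.2584
β = Cov / Var = 3.3772 / 2.2584 = 1.4954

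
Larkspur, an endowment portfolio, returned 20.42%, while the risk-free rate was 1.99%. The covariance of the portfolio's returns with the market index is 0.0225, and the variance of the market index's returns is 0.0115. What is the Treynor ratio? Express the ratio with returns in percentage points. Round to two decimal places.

9.42

β = Cov / Var = 0.0225 / 0.0115 = 1.9565
Treynor = (Rp − Rf) / β = (20.42% − 1.99%) / 1.9565 = 18.43 / 1.9565 = 9.4199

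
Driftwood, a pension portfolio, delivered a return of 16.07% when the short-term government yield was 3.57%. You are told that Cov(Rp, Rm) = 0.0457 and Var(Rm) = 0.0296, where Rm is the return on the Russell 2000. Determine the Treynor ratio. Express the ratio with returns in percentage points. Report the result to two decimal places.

β = Cov / Var = 0.0457 / 0.0296 = 1.5439
Treynor = (Rp − Rf) / β = (16.07% − 3.57%) / 1.5439 = 12.50 / 1.5439 = 8.0964

8.10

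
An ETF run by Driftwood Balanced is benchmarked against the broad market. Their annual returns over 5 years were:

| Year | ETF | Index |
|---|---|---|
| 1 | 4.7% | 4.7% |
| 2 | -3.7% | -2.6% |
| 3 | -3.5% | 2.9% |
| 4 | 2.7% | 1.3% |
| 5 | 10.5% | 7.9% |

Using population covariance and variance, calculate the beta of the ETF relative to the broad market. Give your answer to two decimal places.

r̄p = 2.1400%,  r̄m = 2.8400%
Cov = Σ(rp − r̄p)(rm − r̄m) / 5 = 15.5264
Var(rm) = Σ(rm − r̄m)² / 5 = 12.2064
β = Cov / Var = 15.5264 / 12.2064 = 1.2720

1.27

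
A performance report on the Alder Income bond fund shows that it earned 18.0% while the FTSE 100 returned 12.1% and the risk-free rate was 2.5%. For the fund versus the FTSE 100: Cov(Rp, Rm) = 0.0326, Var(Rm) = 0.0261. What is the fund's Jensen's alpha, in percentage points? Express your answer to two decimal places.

β = Cov / Var = 0.0326 / 0.0261 = 1.2490
E[R] = Rf + β(Rm − Rf) = 2.5% + 1.2490 × (12.1% − 2.5%) = 14.4904%
α = Rp − E[R] = 18.0% − 14.4904% = 3.5096

3.51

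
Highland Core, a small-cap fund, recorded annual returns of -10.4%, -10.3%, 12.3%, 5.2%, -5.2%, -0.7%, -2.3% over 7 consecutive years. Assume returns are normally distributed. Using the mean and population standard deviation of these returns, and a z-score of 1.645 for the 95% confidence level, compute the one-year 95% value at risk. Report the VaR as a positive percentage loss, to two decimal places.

r̄ = (-10.4 − 10.3 + 12.3 + 5.2 − 5.2 − 0.7 − 2.3) / 7 = -11.40 / 7 = -1.6286%
Population σ = √[Σ(r − r̄)² / 7] = √[406.8343 / 7] = √58.1192 = 7.6236%
VaR = −(r̄ − z·σ) = −(-1.6286 − 1.645 × 7.6236) = −(-14.1694) = 14.1694%

14.17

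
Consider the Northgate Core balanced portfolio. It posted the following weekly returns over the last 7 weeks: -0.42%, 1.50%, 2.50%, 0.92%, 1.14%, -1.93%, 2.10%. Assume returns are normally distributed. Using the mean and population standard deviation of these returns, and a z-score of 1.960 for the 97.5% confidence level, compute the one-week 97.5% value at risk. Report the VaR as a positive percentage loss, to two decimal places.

Mean return μ = 5.810 / 7 = 0.8300%
Population σ = √[Σ(r − μ)² / 7] = √[14.1350 / 7] = √2.0193 = 1.4210%
VaR = −(μ − z·σ) = −(0.8300 − 1.960 × 1.4210) = −(-1.9552) = 1.9552%

1.96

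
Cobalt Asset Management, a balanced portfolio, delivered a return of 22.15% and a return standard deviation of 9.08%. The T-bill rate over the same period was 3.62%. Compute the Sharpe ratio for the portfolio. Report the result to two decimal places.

Sharpe = (Rp − Rf) / σp = (22.15% − 3.62%) / 9.08% = 18.53% / 9.08% = 2.0407

2.04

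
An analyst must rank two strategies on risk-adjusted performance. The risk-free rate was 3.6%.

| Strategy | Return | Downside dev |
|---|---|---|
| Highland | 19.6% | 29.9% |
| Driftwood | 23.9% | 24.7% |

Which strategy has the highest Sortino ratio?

Highland: Sortino ratio = (19.6% − 3.6%) / 29.9% = 0.535
Driftwood: Sortino ratio = (23.9% − 3.6%) / 24.7% = 0.822
Highest: Driftwood (0.822).

Driftwood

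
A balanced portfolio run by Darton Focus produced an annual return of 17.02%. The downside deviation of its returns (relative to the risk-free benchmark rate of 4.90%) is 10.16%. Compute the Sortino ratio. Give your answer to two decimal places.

1.19

Sortino = (Rp − Rf) / σd = (17.02% − 4.90%) / 10.16% = 12.12% / 10.16% = 1.1929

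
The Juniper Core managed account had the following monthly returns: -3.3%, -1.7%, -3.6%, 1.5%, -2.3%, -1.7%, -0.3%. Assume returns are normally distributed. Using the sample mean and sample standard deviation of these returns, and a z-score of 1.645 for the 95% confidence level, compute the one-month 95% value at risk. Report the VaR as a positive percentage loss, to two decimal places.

4.53

Mean return r̄ = -11.40 / 7 = -1.6286%
Σ(r − r̄)² = 18.6943; sample σ = √(18.6943/6) = 1.7651%
VaR = −(r̄ − z·σ) = −(-1.6286 − 1.645 × 1.7651) = −(-4.5322) = 4.5322%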